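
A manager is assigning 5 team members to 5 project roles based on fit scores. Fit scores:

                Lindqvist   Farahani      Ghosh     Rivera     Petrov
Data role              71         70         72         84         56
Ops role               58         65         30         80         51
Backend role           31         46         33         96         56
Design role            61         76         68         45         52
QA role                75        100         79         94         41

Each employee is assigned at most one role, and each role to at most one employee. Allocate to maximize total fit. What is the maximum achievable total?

Optimal: Lindqvist→Data role (71 pts), Farahani→QA role (100 pts), Ghosh→Design role (68 pts), Rivera→Backend role (96 pts), Petrov→Ops role (51 pts) — total 71+100+68+96+51 = 386 pts.
Row-greedy (each employee in turn takes its best remaining role) gives 370 pts, worse by 16.
Next-best assignment: Lindqvist→Design role, Farahani→QA role, Ghosh→Data role, Rivera→Backend role, Petrov→Ops role = 380 pts.
Swapping Petrov↔Rivera (Petrov→Backend role 56 pts, Rivera→Ops role 80 pts) loses 11.

Maximum total: 386 pts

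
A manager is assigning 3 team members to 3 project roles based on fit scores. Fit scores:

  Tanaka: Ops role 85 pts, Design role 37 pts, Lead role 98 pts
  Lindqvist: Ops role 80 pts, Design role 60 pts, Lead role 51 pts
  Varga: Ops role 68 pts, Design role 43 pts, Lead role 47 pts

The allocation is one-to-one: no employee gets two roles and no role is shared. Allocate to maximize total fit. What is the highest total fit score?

Maximum total: 226 pts

This is the linear assignment problem.
Optimal: Tanaka→Lead role (98 pts), Lindqvist→Design role (60 pts), Varga→Ops role (68 pts) — total 98+60+68 = 226 pts.
Max-entry greedy (repeatedly take the single best remaining cell) gives 221 pts, worse by 5.
Swapping Tanaka↔Lindqvist (Tanaka→Design role 37 pts, Lindqvist→Lead role 51 pts) loses 70.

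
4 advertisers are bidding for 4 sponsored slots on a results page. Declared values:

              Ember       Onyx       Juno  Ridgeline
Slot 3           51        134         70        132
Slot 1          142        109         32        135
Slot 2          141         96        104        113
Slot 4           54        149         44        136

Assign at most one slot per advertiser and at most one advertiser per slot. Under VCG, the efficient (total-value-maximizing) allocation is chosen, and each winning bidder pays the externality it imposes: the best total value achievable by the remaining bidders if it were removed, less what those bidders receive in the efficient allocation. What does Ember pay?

Efficient allocation: Ember→Slot 1 ($142), Onyx→Slot 4 ($149), Juno→Slot 2 ($104), Ridgeline→Slot 3 ($132); total welfare W = $527.
Ember receives Slot 1 at value $142, so the others get W − 142 = $385.
Without Ember: best allocation of the remaining 3 bidders over all 4 slots is Onyx→Slot 4 ($149), Juno→Slot 2 ($104), Ridgeline→Slot 1 ($135), total $388.
VCG payment = (others' best without Ember) − (others' welfare with Ember) = 388 − 385 = $3.

Ember pays $3.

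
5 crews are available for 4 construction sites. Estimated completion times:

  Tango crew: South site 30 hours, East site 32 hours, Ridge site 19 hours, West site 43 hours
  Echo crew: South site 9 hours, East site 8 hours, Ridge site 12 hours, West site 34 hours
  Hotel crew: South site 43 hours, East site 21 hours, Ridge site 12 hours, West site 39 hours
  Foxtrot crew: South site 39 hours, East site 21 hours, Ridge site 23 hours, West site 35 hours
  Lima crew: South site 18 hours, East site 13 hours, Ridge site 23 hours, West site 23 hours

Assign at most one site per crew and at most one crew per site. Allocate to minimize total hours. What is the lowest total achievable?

This is a one-to-one assignment (minimum-cost bipartite matching).
Optimal: Echo crew→South site (9 hours), Foxtrot crew→East site (21 hours), Hotel crew→Ridge site (12 hours), Lima crew→West site (23 hours) — total 9+21+12+23 = 65 hours.
Next-best assignment: Echo crew→South site, Lima crew→East site, Hotel crew→Ridge site, Foxtrot crew→West site = 69 hours.

Minimum total: 65 hours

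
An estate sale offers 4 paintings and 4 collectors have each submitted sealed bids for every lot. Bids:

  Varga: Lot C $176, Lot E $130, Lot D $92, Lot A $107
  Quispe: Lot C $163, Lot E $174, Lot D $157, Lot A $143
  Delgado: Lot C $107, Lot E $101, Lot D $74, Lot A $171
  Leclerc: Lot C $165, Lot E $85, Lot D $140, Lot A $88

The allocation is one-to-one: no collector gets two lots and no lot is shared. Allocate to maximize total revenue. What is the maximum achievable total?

Treat this as an assignment problem: match each collector to one lot.
Optimal: Varga→Lot C ($176), Quispe→Lot E ($174), Delgado→Lot A ($171), Leclerc→Lot D ($140) — total 176+174+171+140 = $661.
Next-best assignment: Varga→Lot E, Quispe→Lot D, Delgado→Lot A, Leclerc→Lot C = $623.

Max total: $661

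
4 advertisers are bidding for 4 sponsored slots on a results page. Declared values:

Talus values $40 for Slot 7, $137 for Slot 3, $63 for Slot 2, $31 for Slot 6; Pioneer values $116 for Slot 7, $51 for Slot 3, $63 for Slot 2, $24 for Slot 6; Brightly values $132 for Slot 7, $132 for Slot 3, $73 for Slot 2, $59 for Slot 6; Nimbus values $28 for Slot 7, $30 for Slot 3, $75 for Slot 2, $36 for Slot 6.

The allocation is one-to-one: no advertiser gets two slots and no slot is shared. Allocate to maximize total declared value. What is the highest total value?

Maximum total: $387

Optimal: Talus→Slot 3 ($137), Pioneer→Slot 7 ($116), Brightly→Slot 6 ($59), Nimbus→Slot 2 ($75) — total 137+116+59+75 = $387.
Column-greedy (each slot in turn goes to its best remaining advertiser) gives $368, worse by 19.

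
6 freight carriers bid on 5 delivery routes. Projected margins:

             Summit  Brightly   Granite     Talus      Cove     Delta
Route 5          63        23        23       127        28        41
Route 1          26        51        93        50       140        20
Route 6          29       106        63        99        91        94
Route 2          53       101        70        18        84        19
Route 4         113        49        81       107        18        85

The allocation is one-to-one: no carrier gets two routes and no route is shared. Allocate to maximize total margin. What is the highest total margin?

Max total: $575k

Optimal: Talus→Route 5 ($127k), Cove→Route 1 ($140k), Delta→Route 6 ($94k), Brightly→Route 2 ($101k), Summit→Route 4 ($113k) — total 127+140+94+101+113 = $575k.
Column-greedy (each route in turn goes to its best remaining carrier) gives $556k, worse by 19.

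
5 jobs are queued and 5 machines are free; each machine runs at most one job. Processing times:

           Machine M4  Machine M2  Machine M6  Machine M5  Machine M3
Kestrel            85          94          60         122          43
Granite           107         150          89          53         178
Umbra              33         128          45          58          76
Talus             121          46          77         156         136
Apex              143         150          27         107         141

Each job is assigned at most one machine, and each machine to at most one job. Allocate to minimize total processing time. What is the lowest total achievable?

This is the linear assignment problem.
Optimal: Kestrel→Machine M3 (43 min), Granite→Machine M5 (53 min), Umbra→Machine M4 (33 min), Talus→Machine M2 (46 min), Apex→Machine M6 (27 min) — total 43+53+33+46+27 = 202 min.
Checked against all permutations: 202 min is optimal.

Min total: 202 min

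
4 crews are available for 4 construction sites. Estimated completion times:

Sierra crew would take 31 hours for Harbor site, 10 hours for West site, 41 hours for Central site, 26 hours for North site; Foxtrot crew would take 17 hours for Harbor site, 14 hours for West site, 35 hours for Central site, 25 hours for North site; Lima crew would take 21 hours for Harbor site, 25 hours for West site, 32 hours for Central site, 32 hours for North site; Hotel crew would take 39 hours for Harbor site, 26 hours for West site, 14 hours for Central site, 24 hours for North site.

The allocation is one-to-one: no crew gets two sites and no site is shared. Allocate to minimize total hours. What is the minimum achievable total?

Min total: 70 hours

Optimal: Sierra crew→West site (10 hours), Foxtrot crew→North site (25 hours), Lima crew→Harbor site (21 hours), Hotel crew→Central site (14 hours) — total 10+25+21+14 = 70 hours.
Row-greedy (each crew in turn takes its cheapest remaining site) gives 83 hours, worse by 13.
Next-best assignment: Sierra crew→West site, Foxtrot crew→Harbor site, Lima crew→North site, Hotel crew→Central site = 73 hours.
Every other assignment is strictly worse.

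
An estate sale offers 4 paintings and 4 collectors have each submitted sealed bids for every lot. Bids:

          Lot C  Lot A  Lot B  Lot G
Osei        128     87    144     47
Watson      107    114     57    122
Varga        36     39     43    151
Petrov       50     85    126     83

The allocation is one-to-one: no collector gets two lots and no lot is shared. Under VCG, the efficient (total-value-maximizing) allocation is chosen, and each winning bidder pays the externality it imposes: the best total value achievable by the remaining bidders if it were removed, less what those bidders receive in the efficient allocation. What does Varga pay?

Varga pays $8.

Efficient allocation: Osei→Lot C ($128), Watson→Lot A ($114), Varga→Lot G ($151), Petrov→Lot B ($126); total welfare W = $519.
Varga receives Lot G at value $151, so the others get W − 151 = $368.
Without Varga: best allocation of the remaining 3 bidders over all 4 lots is Osei→Lot C ($128), Watson→Lot G ($122), Petrov→Lot B ($126), total $376.
VCG payment = (others' best without Varga) − (others' welfare with Varga) = 376 − 368 = $8.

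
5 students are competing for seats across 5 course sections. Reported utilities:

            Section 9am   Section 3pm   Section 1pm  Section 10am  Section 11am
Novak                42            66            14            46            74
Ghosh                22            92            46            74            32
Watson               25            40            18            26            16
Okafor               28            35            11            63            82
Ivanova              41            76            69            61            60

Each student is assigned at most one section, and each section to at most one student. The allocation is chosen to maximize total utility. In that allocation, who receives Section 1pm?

Ivanova receives Section 1pm.

This is a one-to-one assignment (maximum-weight bipartite matching).
Optimal: Novak→Section 11am (74 points), Ghosh→Section 3pm (92 points), Watson→Section 9am (25 points), Okafor→Section 10am (63 points), Ivanova→Section 1pm (69 points) — total 74+92+25+63+69 = 323 points.
Max-entry greedy (repeatedly take the single best remaining cell) gives 314 points, worse by 9.
Next-best assignment: Novak→Section 3pm, Ghosh→Section 10am, Watson→Section 9am, Okafor→Section 11am, Ivanova→Section 1pm = 316 points.
Swapping Okafor↔Ivanova (Okafor→Section 1pm 11 points, Ivanova→Section 10am 61 points) loses 60.
Every other assignment is strictly worse.
Ivanova's own top section is Section 3pm (76 points), but forcing Ivanova→Section 3pm and reassigning the rest optimally gives only 292 points — worse by 31.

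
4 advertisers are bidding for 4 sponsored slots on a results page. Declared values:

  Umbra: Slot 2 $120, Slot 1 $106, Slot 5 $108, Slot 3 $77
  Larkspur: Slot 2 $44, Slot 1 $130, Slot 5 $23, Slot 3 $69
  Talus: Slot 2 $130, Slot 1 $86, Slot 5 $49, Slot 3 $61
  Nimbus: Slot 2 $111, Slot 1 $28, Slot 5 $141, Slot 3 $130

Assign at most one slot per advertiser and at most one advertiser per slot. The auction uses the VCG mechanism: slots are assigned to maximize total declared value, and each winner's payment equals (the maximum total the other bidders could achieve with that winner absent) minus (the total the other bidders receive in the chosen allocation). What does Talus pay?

Talus pays $23.

Efficient allocation: Umbra→Slot 5 ($108), Larkspur→Slot 1 ($130), Talus→Slot 2 ($130), Nimbus→Slot 3 ($130); total welfare W = $498.
Talus receives Slot 2 at value $130, so the others get W − 130 = $368.
Without Talus: best allocation of the remaining 3 bidders over all 4 slots is Umbra→Slot 2 ($120), Larkspur→Slot 1 ($130), Nimbus→Slot 5 ($141), total $391.
VCG payment = (others' best without Talus) − (others' welfare with Talus) = 391 − 368 = $23.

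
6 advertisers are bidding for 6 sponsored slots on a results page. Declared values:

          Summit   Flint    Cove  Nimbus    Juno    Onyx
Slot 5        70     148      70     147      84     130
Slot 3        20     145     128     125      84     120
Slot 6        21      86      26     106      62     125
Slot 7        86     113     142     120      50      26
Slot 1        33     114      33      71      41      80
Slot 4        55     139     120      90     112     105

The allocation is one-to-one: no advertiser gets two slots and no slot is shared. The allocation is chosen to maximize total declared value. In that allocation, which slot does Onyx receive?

Treat this as an assignment problem: match each advertiser to one slot.
Optimal: Summit→Slot 7 ($86), Flint→Slot 1 ($114), Cove→Slot 3 ($128), Nimbus→Slot 5 ($147), Juno→Slot 4 ($112), Onyx→Slot 6 ($125) — total 86+114+128+147+112+125 = $712.
Row-greedy (each advertiser in turn takes its best remaining slot) gives $660, worse by 52.
Next-best assignment: Summit→Slot 1, Flint→Slot 3, Cove→Slot 7, Nimbus→Slot 5, Juno→Slot 4, Onyx→Slot 6 = $704.
Swapping Summit↔Juno (Summit→Slot 4 $55, Juno→Slot 7 $50) loses 93.
Every other assignment is strictly worse.
Onyx's own top slot is Slot 5 ($130), but forcing Onyx→Slot 5 and reassigning the rest optimally gives only $676 — worse by 36.

Onyx receives Slot 6.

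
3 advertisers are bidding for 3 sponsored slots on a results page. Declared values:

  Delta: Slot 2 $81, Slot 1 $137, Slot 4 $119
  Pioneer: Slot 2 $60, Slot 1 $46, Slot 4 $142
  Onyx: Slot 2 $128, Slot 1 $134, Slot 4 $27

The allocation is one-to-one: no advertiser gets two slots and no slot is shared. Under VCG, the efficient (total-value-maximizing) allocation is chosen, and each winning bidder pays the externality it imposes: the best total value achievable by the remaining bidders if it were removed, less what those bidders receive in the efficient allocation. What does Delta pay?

Delta pays $6.

Efficient allocation: Delta→Slot 1 ($137), Pioneer→Slot 4 ($142), Onyx→Slot 2 ($128); total welfare W = $407.
Delta receives Slot 1 at value $137, so the others get W − 137 = $270.
Without Delta: best allocation of the remaining 2 bidders over all 3 slots is Pioneer→Slot 4 ($142), Onyx→Slot 1 ($134), total $276.
VCG payment = (others' best without Delta) − (others' welfare with Delta) = 276 − 270 = $6.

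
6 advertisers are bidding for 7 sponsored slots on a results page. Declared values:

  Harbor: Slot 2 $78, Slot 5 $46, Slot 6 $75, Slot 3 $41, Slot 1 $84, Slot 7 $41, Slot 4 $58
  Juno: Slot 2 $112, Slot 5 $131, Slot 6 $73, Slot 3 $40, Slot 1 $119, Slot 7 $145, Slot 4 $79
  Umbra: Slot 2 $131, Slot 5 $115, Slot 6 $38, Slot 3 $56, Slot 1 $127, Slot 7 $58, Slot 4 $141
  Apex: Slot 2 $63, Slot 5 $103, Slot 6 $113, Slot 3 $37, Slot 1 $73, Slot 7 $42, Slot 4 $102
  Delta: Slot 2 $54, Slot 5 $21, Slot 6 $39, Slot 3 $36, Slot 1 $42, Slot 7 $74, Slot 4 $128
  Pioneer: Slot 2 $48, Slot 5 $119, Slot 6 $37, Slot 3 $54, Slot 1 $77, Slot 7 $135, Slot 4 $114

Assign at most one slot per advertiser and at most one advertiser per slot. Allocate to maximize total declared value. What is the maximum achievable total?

Optimal: Harbor→Slot 1 ($84), Juno→Slot 5 ($131), Umbra→Slot 2 ($131), Apex→Slot 6 ($113), Delta→Slot 4 ($128), Pioneer→Slot 7 ($135) — total 84+131+131+113+128+135 = $722.
Column-greedy (each slot in turn goes to its best remaining advertiser) gives $587, worse by 135.

Max total: $722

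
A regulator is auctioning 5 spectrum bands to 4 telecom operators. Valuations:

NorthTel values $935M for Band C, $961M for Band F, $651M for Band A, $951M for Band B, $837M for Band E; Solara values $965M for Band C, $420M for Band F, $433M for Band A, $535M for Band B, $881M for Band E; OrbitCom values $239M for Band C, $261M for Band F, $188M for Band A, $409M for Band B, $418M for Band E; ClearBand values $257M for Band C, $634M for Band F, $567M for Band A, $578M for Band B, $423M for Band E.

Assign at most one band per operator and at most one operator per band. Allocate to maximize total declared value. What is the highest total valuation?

This is the linear assignment problem.
Optimal: NorthTel→Band B ($951M), Solara→Band C ($965M), OrbitCom→Band E ($418M), ClearBand→Band F ($634M) — total 951+965+418+634 = $2968M.
Column-greedy (each band in turn goes to its best remaining operator) gives $2902M, worse by 66.
Swapping Solara↔OrbitCom (Solara→Band E $881M, OrbitCom→Band C $239M) loses 263.

Max total: $2968M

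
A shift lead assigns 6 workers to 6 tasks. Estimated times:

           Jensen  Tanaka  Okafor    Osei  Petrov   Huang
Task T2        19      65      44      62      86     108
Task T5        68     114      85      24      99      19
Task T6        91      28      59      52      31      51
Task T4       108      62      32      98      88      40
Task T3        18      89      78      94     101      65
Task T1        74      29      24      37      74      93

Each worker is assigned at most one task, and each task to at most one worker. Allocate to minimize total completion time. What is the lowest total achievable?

This is the linear assignment problem.
Optimal: Jensen→Task T3 (18 min), Tanaka→Task T1 (29 min), Okafor→Task T2 (44 min), Osei→Task T5 (24 min), Petrov→Task T6 (31 min), Huang→Task T4 (40 min) — total 18+29+44+24+31+40 = 186 min.
Column-greedy (each task in turn goes to its cheapest remaining worker) gives 266 min, worse by 80.
Next-best assignment: Jensen→Task T3, Tanaka→Task T1, Okafor→Task T4, Osei→Task T2, Petrov→Task T6, Huang→Task T5 = 191 min.

Min total: 186 min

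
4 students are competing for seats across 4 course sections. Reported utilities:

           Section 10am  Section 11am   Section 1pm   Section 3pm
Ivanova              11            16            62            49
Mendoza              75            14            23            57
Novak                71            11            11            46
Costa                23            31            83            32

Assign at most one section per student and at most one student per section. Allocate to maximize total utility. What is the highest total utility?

Optimal: Ivanova→Section 11am (16 points), Mendoza→Section 3pm (57 points), Novak→Section 10am (71 points), Costa→Section 1pm (83 points) — total 16+57+71+83 = 227 points.
Next-best assignment: Ivanova→Section 1pm, Mendoza→Section 3pm, Novak→Section 10am, Costa→Section 11am = 221 points.

Maximum total: 227 points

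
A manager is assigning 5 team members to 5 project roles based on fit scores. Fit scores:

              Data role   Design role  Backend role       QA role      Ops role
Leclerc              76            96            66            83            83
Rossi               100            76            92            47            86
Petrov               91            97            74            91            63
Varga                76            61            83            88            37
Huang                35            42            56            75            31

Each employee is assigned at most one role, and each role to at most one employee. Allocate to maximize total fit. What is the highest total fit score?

Max total: 438 pts

Optimal: Leclerc→Ops role (83 pts), Rossi→Data role (100 pts), Petrov→Design role (97 pts), Varga→Backend role (83 pts), Huang→QA role (75 pts) — total 83+100+97+83+75 = 438 pts.
No other one-to-one assignment exceeds 438 pts.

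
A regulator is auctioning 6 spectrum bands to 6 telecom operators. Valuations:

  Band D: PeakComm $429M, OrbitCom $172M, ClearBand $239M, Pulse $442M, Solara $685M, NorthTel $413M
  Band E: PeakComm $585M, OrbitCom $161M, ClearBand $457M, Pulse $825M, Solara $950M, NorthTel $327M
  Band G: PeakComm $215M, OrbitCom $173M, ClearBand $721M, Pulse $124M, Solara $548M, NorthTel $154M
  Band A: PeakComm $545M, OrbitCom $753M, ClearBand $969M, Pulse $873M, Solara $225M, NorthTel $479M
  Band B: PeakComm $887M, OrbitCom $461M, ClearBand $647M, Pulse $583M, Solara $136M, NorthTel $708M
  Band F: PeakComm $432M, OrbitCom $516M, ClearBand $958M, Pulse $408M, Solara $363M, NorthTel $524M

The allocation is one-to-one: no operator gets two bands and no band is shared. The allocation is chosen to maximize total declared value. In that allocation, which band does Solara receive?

Solara receives Band D.

Optimal: PeakComm→Band B ($887M), OrbitCom→Band A ($753M), ClearBand→Band G ($721M), Pulse→Band E ($825M), Solara→Band D ($685M), NorthTel→Band F ($524M) — total 887+753+721+825+685+524 = $4395M.
Max-entry greedy (repeatedly take the single best remaining cell) gives $3945M, worse by 450.
Swapping OrbitCom↔PeakComm (OrbitCom→Band B $461M, PeakComm→Band A $545M) loses 634.
Every other assignment is strictly worse.
Solara's own top band is Band E ($950M), but forcing Solara→Band E and reassigning the rest optimally gives only $4360M — worse by 35.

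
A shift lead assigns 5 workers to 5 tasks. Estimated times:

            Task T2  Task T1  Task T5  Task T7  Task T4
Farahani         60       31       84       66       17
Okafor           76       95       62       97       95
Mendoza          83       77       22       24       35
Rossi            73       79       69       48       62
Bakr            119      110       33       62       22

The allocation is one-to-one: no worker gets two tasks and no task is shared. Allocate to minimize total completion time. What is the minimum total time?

Treat this as an assignment problem: match each worker to one task.
Optimal: Farahani→Task T1 (31 min), Okafor→Task T2 (76 min), Mendoza→Task T5 (22 min), Rossi→Task T7 (48 min), Bakr→Task T4 (22 min) — total 31+76+22+48+22 = 199 min.
Min-entry greedy (repeatedly take the single cheapest remaining cell) gives 273 min, worse by 74.
Swapping Bakr↔Mendoza (Bakr→Task T5 33 min, Mendoza→Task T4 35 min) adds 24.

Minimum total: 199 min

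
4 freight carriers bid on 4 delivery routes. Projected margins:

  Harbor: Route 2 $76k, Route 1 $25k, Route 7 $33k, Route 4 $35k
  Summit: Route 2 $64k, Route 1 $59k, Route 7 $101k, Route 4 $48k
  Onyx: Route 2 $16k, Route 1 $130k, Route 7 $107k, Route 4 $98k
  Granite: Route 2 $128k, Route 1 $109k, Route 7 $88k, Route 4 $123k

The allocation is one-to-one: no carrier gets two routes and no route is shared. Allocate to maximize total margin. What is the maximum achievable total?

Optimal: Harbor→Route 2 ($76k), Summit→Route 7 ($101k), Onyx→Route 1 ($130k), Granite→Route 4 ($123k) — total 76+101+130+123 = $430k.
Column-greedy (each route in turn goes to its best remaining carrier) gives $394k, worse by 36.
No other one-to-one assignment exceeds $430k.

Max total: $430k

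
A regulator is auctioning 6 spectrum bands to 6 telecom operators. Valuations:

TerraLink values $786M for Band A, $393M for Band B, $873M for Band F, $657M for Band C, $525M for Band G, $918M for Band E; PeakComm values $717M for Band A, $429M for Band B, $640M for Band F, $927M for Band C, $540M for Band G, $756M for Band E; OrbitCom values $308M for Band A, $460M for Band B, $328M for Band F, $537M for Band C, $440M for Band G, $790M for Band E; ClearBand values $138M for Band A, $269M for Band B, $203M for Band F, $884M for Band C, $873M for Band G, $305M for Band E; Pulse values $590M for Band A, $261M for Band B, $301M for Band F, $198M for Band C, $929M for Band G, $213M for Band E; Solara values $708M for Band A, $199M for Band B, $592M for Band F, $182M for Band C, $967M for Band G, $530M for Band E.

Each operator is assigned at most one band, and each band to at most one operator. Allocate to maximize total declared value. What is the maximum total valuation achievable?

Maximum total: $4613M

Optimal: TerraLink→Band F ($873M), PeakComm→Band B ($429M), OrbitCom→Band E ($790M), ClearBand→Band C ($884M), Pulse→Band G ($929M), Solara→Band A ($708M) — total 873+429+790+884+929+708 = $4613M.
Max-entry greedy (repeatedly take the single best remaining cell) gives $4065M, worse by 548.
Next-best assignment: TerraLink→Band F, PeakComm→Band E, OrbitCom→Band B, ClearBand→Band C, Pulse→Band G, Solara→Band A = $4610M.
Swapping PeakComm↔Pulse (PeakComm→Band G $540M, Pulse→Band B $261M) loses 557.
Every other assignment is strictly worse.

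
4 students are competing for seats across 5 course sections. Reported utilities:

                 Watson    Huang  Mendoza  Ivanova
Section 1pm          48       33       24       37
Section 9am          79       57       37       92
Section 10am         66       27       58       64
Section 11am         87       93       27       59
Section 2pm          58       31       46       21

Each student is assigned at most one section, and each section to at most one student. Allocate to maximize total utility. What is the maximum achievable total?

This is a one-to-one assignment (maximum-weight bipartite matching).
Optimal: Watson→Section 2pm (58 points), Huang→Section 11am (93 points), Mendoza→Section 10am (58 points), Ivanova→Section 9am (92 points) — total 58+93+58+92 = 301 points.
Max-entry greedy (repeatedly take the single best remaining cell) gives 297 points, worse by 4.
Next-best assignment: Watson→Section 10am, Huang→Section 11am, Mendoza→Section 2pm, Ivanova→Section 9am = 297 points.
No other one-to-one assignment exceeds 301 points.

Max total: 301 points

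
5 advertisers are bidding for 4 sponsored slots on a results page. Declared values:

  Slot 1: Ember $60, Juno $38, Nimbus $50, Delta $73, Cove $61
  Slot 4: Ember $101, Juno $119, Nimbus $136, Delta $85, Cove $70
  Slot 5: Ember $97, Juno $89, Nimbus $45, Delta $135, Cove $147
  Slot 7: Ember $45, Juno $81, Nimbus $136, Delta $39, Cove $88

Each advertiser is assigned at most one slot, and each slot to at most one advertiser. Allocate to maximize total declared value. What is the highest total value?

Max total: $475

This is the linear assignment problem.
Optimal: Delta→Slot 1 ($73), Juno→Slot 4 ($119), Cove→Slot 5 ($147), Nimbus→Slot 7 ($136) — total 73+119+147+136 = $475.
Max-entry greedy (repeatedly take the single best remaining cell) gives $437, worse by 38.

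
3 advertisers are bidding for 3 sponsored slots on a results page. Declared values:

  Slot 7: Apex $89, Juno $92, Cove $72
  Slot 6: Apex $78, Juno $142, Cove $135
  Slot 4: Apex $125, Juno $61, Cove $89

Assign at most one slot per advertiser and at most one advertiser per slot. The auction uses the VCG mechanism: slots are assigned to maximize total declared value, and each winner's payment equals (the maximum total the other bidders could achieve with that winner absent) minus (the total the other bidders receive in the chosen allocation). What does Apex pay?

Efficient allocation: Apex→Slot 4 ($125), Juno→Slot 7 ($92), Cove→Slot 6 ($135); total welfare W = $352.
Apex receives Slot 4 at value $125, so the others get W − 125 = $227.
Without Apex: best allocation of the remaining 2 bidders over all 3 slots is Juno→Slot 6 ($142), Cove→Slot 4 ($89), total $231.
VCG payment = (others' best without Apex) − (others' welfare with Apex) = 231 − 227 = $4.

Apex pays $4.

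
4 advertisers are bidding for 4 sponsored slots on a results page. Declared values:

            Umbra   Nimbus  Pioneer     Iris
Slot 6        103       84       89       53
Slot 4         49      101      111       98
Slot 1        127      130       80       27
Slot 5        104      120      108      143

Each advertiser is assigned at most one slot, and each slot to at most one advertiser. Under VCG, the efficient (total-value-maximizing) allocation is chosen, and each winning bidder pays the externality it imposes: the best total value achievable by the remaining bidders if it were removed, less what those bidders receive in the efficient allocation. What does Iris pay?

Iris pays $14.

Efficient allocation: Umbra→Slot 6 ($103), Nimbus→Slot 1 ($130), Pioneer→Slot 4 ($111), Iris→Slot 5 ($143); total welfare W = $487.
Iris receives Slot 5 at value $143, so the others get W − 143 = $344.
Without Iris: best allocation of the remaining 3 bidders over all 4 slots is Umbra→Slot 1 ($127), Nimbus→Slot 5 ($120), Pioneer→Slot 4 ($111), total $358.
VCG payment = (others' best without Iris) − (others' welfare with Iris) = 358 − 344 = $14.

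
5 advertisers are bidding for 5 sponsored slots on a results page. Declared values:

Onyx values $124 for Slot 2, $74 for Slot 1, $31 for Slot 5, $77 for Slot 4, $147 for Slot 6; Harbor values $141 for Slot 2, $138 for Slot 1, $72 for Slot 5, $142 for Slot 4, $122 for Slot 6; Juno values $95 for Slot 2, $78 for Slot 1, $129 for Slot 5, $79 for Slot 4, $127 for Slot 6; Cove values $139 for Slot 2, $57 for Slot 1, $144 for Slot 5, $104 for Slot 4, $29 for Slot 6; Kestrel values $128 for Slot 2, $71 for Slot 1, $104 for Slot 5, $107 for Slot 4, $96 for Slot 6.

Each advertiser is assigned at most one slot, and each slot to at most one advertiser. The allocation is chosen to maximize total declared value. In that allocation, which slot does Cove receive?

Optimal: Onyx→Slot 6 ($147), Harbor→Slot 1 ($138), Juno→Slot 5 ($129), Cove→Slot 2 ($139), Kestrel→Slot 4 ($107) — total 147+138+129+139+107 = $660.
Column-greedy (each slot in turn goes to its best remaining advertiser) gives $617, worse by 43.
Cove's own top slot is Slot 5 ($144), but forcing Cove→Slot 5 and reassigning the rest optimally gives only $640 — worse by 20.

Cove receives Slot 2.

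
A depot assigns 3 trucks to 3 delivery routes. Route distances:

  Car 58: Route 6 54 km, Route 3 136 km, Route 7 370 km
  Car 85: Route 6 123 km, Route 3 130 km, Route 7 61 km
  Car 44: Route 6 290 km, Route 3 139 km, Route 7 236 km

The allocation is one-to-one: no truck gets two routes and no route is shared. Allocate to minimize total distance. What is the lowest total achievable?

Optimal: Car 58→Route 6 (54 km), Car 85→Route 7 (61 km), Car 44→Route 3 (139 km) — total 54+61+139 = 254 km.
Column-greedy (each route in turn goes to its cheapest remaining truck) gives 420 km, worse by 166.
Next-best assignment: Car 58→Route 6, Car 85→Route 3, Car 44→Route 7 = 420 km.

Min total: 254 km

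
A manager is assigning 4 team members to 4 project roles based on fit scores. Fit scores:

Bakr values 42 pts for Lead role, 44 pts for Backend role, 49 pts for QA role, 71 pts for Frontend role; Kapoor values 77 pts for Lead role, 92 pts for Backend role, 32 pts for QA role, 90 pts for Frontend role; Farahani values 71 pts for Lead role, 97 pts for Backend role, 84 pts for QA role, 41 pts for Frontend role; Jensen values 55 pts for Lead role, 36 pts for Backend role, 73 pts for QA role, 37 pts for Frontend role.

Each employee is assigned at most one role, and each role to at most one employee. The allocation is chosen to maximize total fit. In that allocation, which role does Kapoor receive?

Optimal: Bakr→Frontend role (71 pts), Kapoor→Lead role (77 pts), Farahani→Backend role (97 pts), Jensen→QA role (73 pts) — total 71+77+97+73 = 318 pts.
Kapoor's own top role is Backend role (92 pts), but forcing Kapoor→Backend role and reassigning the rest optimally gives only 307 pts — worse by 11.

Kapoor receives Lead role.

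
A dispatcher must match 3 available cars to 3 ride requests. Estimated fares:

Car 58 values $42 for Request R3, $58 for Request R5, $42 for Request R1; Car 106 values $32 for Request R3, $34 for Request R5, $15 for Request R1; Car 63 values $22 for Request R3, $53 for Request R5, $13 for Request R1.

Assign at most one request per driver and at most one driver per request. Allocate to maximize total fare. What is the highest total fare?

Maximum total: $127

Optimal: Car 58→Request R1 ($42), Car 106→Request R3 ($32), Car 63→Request R5 ($53) — total 42+32+53 = $127.
Row-greedy (each driver in turn takes its best remaining request) gives $103, worse by 24.
Every other assignment is strictly worse.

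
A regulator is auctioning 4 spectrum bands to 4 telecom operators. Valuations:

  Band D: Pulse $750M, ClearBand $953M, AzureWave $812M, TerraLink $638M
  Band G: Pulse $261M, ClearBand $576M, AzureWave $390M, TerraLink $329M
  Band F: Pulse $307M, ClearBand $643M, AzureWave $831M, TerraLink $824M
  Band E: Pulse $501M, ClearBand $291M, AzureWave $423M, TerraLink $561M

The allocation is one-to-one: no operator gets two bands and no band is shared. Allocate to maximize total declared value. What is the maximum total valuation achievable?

Max total: $2718M

This is the linear assignment problem.
Optimal: Pulse→Band D ($750M), ClearBand→Band G ($576M), AzureWave→Band F ($831M), TerraLink→Band E ($561M) — total 750+576+831+561 = $2718M.
Column-greedy (each band in turn goes to its best remaining operator) gives $2668M, worse by 50.
Next-best assignment: Pulse→Band E, ClearBand→Band G, AzureWave→Band D, TerraLink→Band F = $2713M.
Every other assignment is strictly worse.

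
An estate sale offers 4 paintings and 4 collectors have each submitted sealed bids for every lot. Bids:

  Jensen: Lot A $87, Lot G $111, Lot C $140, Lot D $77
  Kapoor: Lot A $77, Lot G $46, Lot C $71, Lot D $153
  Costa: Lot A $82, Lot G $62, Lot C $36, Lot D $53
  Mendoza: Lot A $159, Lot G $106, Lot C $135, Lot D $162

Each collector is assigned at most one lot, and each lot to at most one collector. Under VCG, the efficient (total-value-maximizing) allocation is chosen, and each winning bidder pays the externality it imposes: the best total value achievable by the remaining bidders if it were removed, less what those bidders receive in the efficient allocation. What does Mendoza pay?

Mendoza pays $20.

Efficient allocation: Jensen→Lot C ($140), Kapoor→Lot D ($153), Costa→Lot G ($62), Mendoza→Lot A ($159); total welfare W = $514.
Mendoza receives Lot A at value $159, so the others get W − 159 = $355.
Without Mendoza: best allocation of the remaining 3 bidders over all 4 lots is Jensen→Lot C ($140), Kapoor→Lot D ($153), Costa→Lot A ($82), total $375.
VCG payment = (others' best without Mendoza) − (others' welfare with Mendoza) = 375 − 355 = $20.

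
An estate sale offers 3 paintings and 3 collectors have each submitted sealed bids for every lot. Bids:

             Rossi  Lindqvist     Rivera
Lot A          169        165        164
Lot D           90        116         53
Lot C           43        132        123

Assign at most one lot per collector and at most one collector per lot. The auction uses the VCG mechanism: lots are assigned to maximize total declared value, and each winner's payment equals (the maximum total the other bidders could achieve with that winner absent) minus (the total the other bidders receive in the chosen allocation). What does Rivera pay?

Rivera pays $16.

Efficient allocation: Rossi→Lot A ($169), Lindqvist→Lot D ($116), Rivera→Lot C ($123); total welfare W = $408.
Rivera receives Lot C at value $123, so the others get W − 123 = $285.
Without Rivera: best allocation of the remaining 2 bidders over all 3 lots is Rossi→Lot A ($169), Lindqvist→Lot C ($132), total $301.
VCG payment = (others' best without Rivera) − (others' welfare with Rivera) = 301 − 285 = $16.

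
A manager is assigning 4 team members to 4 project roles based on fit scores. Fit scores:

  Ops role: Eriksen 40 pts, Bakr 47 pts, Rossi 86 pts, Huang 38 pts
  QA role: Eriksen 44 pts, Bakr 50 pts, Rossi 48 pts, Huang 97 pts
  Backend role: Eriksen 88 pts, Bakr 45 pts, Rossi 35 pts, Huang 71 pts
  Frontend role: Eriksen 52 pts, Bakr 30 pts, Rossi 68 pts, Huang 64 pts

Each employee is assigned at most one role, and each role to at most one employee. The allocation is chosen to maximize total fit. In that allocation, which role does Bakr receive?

This is a one-to-one assignment (maximum-weight bipartite matching).
Optimal: Eriksen→Backend role (88 pts), Bakr→Frontend role (30 pts), Rossi→Ops role (86 pts), Huang→QA role (97 pts) — total 88+30+86+97 = 301 pts.
Next-best assignment: Eriksen→Backend role, Bakr→Ops role, Rossi→Frontend role, Huang→QA role = 300 pts.
Swapping Huang↔Eriksen (Huang→Backend role 71 pts, Eriksen→QA role 44 pts) loses 70.
Every other assignment is strictly worse.
Bakr's own top role is QA role (50 pts), but forcing Bakr→QA role and reassigning the rest optimally gives only 288 pts — worse by 13.

Bakr receives Frontend role.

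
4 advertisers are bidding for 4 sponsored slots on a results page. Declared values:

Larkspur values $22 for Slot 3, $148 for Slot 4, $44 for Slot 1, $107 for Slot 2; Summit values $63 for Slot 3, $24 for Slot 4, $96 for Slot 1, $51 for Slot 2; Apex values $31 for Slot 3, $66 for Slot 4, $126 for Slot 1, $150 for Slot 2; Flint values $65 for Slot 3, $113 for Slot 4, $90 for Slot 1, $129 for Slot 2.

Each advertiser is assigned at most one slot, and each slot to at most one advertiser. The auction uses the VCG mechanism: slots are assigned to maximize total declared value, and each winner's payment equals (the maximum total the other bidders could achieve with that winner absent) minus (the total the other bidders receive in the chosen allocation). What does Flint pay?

Flint pays $57.

Efficient allocation: Larkspur→Slot 4 ($148), Summit→Slot 3 ($63), Apex→Slot 1 ($126), Flint→Slot 2 ($129); total welfare W = $466.
Flint receives Slot 2 at value $129, so the others get W − 129 = $337.
Without Flint: best allocation of the remaining 3 bidders over all 4 slots is Larkspur→Slot 4 ($148), Summit→Slot 1 ($96), Apex→Slot 2 ($150), total $394.
VCG payment = (others' best without Flint) − (others' welfare with Flint) = 394 − 337 = $57.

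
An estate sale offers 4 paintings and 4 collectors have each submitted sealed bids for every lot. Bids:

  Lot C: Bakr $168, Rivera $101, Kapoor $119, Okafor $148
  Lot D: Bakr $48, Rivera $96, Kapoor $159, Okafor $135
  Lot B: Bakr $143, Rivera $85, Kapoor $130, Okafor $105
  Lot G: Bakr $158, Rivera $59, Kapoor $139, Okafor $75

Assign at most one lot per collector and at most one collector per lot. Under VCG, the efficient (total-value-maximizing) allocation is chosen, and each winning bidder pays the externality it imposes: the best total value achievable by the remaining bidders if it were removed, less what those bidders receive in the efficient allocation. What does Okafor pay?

Okafor pays $16.

Efficient allocation: Bakr→Lot G ($158), Rivera→Lot B ($85), Kapoor→Lot D ($159), Okafor→Lot C ($148); total welfare W = $550.
Okafor receives Lot C at value $148, so the others get W − 148 = $402.
Without Okafor: best allocation of the remaining 3 bidders over all 4 lots is Bakr→Lot G ($158), Rivera→Lot C ($101), Kapoor→Lot D ($159), total $418.
VCG payment = (others' best without Okafor) − (others' welfare with Okafor) = 418 − 402 = $16.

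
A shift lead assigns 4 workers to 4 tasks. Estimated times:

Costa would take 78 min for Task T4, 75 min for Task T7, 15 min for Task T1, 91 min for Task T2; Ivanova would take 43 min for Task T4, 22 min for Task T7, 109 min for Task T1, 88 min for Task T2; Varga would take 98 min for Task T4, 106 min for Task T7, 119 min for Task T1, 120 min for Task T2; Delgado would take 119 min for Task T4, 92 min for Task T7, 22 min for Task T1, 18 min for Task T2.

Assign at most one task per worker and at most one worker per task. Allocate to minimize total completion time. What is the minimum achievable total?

Optimal: Costa→Task T1 (15 min), Ivanova→Task T7 (22 min), Varga→Task T4 (98 min), Delgado→Task T2 (18 min) — total 15+22+98+18 = 153 min.
Column-greedy (each task in turn goes to its cheapest remaining worker) gives 260 min, worse by 107.
Next-best assignment: Costa→Task T1, Ivanova→Task T4, Varga→Task T7, Delgado→Task T2 = 182 min.

Minimum total: 153 min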